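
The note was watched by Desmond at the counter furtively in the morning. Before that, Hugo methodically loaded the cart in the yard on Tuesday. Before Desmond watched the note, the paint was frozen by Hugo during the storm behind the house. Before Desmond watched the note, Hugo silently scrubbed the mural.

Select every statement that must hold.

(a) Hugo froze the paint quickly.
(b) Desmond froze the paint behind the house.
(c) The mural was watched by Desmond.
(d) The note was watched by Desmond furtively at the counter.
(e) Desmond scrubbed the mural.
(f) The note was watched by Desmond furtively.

(a) Not entailed — 'quickly' adds information not in the original event.
(b) Not entailed — the passage has Hugo freezing the paint, not Desmond.
(c) Not entailed — Desmond watched the note, not the mural; the mural belongs to the scrubbing event.
(d) Entailed — this follows by dropping conjuncts from the watching event's description.
(e) Not entailed — the passage has Hugo scrubbing the mural, not Desmond.
(f) Entailed — this follows by dropping conjuncts from the watching event's description.

(d), (f)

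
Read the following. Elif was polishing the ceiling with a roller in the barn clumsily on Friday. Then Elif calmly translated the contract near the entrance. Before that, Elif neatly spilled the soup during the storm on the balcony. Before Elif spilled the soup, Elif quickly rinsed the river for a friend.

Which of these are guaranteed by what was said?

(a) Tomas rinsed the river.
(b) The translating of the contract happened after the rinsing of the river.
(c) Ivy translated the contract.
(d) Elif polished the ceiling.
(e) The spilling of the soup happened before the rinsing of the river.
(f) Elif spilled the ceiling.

(b), (d)

(a) Not entailed — the passage has Elif rinsing the river, not Tomas.
(b) Entailed — the narrative places the rinsing before the translating.
(c) Not entailed — the passage has Elif translating the contract, not Ivy.
(d) Entailed — 'polish' is an activity; 'was polishing' entails that some polishing happened, so 'polished' holds.
(e) Not entailed — the narrative places the rinsing before the spilling, not after.
(f) Not entailed — Elif spilled the soup, not the ceiling; the ceiling belongs to the polishing event.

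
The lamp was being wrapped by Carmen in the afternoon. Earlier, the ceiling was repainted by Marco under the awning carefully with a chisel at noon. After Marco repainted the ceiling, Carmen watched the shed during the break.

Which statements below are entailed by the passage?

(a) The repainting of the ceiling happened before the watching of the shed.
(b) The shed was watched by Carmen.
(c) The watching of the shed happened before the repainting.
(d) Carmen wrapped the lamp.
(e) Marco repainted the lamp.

(a), (b)

(a) Entailed — the narrative places the repainting before the watching.
(b) Entailed — dropping 'during the break' leaves a sub-description the original still satisfies.
(c) Not entailed — the narrative places the repainting before the watching, not after.
(d) Not entailed — 'was wrapping' is progressive on an accomplishment; it does not entail the completed 'wrapped'.
(e) Not entailed — Marco repainted the ceiling, not the lamp; the lamp belongs to the wrapping event.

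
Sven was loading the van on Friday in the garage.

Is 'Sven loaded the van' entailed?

'was loading' is progressive; for an accomplishment like 'load the van', it doesn't entail completion.

no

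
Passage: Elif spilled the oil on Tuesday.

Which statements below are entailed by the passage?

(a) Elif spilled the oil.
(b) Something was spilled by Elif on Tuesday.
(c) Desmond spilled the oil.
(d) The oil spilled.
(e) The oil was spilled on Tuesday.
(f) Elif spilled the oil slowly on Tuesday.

(a) Entailed — this follows by dropping conjuncts from the spilling event's description.
(b) Entailed — this follows by dropping conjuncts from the spilling event's description.
(c) Not entailed — the passage has Elif spilling the oil, not Desmond.
(d) Entailed — 'Elif spilled the oil' is causative; it entails the inchoative 'the oil spilled'.
(e) Entailed — every conjunct here is already in the original spilling event.
(f) Not entailed — 'slowly' adds information not in the original event.

(a), (b), (d), (e)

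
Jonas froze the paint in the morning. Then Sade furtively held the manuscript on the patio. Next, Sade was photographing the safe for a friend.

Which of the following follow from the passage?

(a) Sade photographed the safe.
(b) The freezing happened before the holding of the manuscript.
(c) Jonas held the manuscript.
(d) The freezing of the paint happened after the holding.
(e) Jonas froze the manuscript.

(a) Not entailed — 'was photographing' is progressive on an accomplishment; it does not entail the completed 'photographed'.
(b) Entailed — the narrative places the freezing before the holding.
(c) Not entailed — the passage has Sade holding the manuscript, not Jonas.
(d) Not entailed — the narrative places the freezing before the holding, not after.
(e) Not entailed — Jonas froze the paint, not the manuscript; the manuscript belongs to the holding event.

(b)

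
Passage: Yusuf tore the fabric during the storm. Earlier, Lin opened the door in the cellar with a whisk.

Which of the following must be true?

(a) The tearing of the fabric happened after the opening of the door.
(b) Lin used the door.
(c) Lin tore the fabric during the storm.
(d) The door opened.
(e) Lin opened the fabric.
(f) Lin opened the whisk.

(a) Entailed — the narrative places the opening before the tearing.
(b) Not entailed — the door is the patient, not an instrument — Lin used a whisk.
(c) Not entailed — the passage has Yusuf tearing the fabric, not Lin.
(d) Entailed — 'Lin opened the door' is causative; it entails the inchoative 'the door opened'.
(e) Not entailed — Lin opened the door, not the fabric; the fabric belongs to the tearing event.
(f) Not entailed — the whisk is the instrument, not what was opened.

(a), (d)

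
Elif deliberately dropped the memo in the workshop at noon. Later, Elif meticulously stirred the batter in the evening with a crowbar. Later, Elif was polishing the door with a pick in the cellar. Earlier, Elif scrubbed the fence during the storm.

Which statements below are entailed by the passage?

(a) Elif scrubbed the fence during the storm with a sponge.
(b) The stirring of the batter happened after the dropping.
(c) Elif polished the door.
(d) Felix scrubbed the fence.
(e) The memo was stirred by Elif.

(b), (c)

(a) Not entailed — 'with a sponge' adds information not in the original event.
(b) Entailed — the narrative places the dropping before the stirring.
(c) Entailed — 'polish' is an activity; 'was polishing' entails that some polishing happened, so 'polished' holds.
(d) Not entailed — the passage has Elif scrubbing the fence, not Felix.
(e) Not entailed — Elif stirred the batter, not the memo; the memo belongs to the dropping event.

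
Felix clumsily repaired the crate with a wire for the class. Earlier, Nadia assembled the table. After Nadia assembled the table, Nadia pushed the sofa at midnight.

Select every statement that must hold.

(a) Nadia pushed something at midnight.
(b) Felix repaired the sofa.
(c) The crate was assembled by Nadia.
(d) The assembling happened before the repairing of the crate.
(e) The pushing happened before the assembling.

(a), (d)

(a) Entailed — the original entails any weakening of itself; this just generalizes the patient.
(b) Not entailed — Felix repaired the crate, not the sofa; the sofa belongs to the pushing event.
(c) Not entailed — Nadia assembled the table, not the crate; the crate belongs to the repairing event.
(d) Entailed — the narrative places the assembling before the repairing.
(e) Not entailed — the narrative places the assembling before the pushing, not after.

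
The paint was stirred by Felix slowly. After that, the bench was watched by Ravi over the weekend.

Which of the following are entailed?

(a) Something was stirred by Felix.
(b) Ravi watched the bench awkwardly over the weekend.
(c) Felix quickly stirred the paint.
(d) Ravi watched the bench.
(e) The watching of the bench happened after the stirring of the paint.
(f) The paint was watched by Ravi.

(a), (d), (e)

(a) Entailed — this follows by dropping conjuncts from the stirring event's description.
(b) Not entailed — 'awkwardly' adds information not in the original event.
(c) Not entailed — 'quickly' adds a manner not in (and inconsistent with) the original.
(d) Entailed — dropping 'over the weekend' leaves a sub-description the original still satisfies.
(e) Entailed — the narrative places the stirring before the watching.
(f) Not entailed — Ravi watched the bench, not the paint; the paint belongs to the stirring event.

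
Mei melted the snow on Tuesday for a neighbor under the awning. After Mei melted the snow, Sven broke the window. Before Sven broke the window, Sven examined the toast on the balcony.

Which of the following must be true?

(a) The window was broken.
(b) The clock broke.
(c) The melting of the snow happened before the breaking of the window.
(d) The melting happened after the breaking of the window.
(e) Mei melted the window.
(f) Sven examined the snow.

(a), (c)

(a) Entailed — this follows by dropping conjuncts from the breaking event's description.
(b) Not entailed — the window is what broke, not the clock.
(c) Entailed — the narrative places the melting before the breaking.
(d) Not entailed — the narrative places the melting before the breaking, not after.
(e) Not entailed — Mei melted the snow, not the window; the window belongs to the breaking event.
(f) Not entailed — Sven examined the toast, not the snow; the snow belongs to the melting event.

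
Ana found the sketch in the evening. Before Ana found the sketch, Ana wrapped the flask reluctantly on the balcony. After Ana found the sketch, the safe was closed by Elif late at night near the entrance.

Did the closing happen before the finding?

no

The narrative orders the finding before the closing.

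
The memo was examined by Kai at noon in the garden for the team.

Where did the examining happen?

'in the garden' marks the location of the examining event.

in the garden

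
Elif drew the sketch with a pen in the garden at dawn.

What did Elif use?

'with a pen' marks the instrument of the drawing event.

a pen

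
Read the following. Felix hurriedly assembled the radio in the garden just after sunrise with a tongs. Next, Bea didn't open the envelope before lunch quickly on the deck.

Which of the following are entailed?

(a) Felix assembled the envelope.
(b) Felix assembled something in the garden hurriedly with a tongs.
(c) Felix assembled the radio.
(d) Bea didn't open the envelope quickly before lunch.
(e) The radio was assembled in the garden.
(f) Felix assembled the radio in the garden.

(a) Not entailed — Felix assembled the radio, not the envelope; the envelope belongs to the opening event.
(b) Entailed — every conjunct here is already in the original assembling event.
(c) Entailed — dropping 'in the garden', 'hurriedly', 'with a tongs', 'just after sunrise' leaves a sub-description the original still satisfies.
(d) Not entailed — dropping 'on the deck' under negation is not valid — the original leaves open that Bea opened the envelope some other way.
(e) Entailed — dropping 'hurriedly', 'with a tongs', 'just after sunrise' and generalizing the agent leaves a sub-description the original still satisfies.
(f) Entailed — this follows by dropping conjuncts from the assembling event's description.

(b), (c), (e), (f)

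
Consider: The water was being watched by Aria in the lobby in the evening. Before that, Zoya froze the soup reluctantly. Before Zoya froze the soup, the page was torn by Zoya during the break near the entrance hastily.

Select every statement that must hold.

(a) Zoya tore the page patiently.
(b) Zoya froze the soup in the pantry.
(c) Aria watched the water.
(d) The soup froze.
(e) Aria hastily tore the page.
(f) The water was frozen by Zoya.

(c), (d)

(a) Not entailed — 'patiently' adds a manner not in (and inconsistent with) the original.
(b) Not entailed — 'in the pantry' adds information not in the original event.
(c) Entailed — 'watch' is an activity; 'was watching' entails that some watching happened, so 'watched' holds.
(d) Entailed — 'Zoya froze the soup' is causative; it entails the inchoative 'the soup froze'.
(e) Not entailed — the passage has Zoya tearing the page, not Aria.
(f) Not entailed — Zoya froze the soup, not the water; the water belongs to the watching event.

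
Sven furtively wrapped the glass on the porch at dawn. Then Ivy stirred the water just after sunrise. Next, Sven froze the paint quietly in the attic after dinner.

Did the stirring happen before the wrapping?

The narrative orders the wrapping before the stirring.

no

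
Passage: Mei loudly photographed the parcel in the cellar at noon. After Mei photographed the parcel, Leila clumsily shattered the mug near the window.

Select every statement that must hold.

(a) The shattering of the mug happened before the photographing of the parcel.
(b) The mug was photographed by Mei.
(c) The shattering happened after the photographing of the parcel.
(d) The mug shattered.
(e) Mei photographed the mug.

(c), (d)

(a) Not entailed — the narrative places the photographing before the shattering, not after.
(b) Not entailed — Mei photographed the parcel, not the mug; the mug belongs to the shattering event.
(c) Entailed — the narrative places the photographing before the shattering.
(d) Entailed — 'Leila shattered the mug' is causative; it entails the inchoative 'the mug shattered'.
(e) Not entailed — Mei photographed the parcel, not the mug; the mug belongs to the shattering event.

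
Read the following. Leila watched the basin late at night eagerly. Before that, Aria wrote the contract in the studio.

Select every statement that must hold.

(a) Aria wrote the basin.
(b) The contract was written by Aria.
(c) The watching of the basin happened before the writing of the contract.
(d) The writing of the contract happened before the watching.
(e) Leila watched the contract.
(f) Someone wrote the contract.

(a) Not entailed — Aria wrote the contract, not the basin; the basin belongs to the watching event.
(b) Entailed — the original entails any weakening of itself; this just drops 'in the studio'.
(c) Not entailed — the narrative places the writing before the watching, not after.
(d) Entailed — the narrative places the writing before the watching.
(e) Not entailed — Leila watched the basin, not the contract; the contract belongs to the writing event.
(f) Entailed — the original entails any weakening of itself; this just drops 'in the studio' and generalizes the agent.

(b), (d), (f)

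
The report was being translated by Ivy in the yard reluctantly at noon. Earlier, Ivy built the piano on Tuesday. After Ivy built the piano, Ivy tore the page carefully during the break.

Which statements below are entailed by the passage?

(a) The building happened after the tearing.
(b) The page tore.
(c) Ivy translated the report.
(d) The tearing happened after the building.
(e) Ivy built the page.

(a) Not entailed — the narrative places the building before the tearing, not after.
(b) Entailed — 'Ivy tore the page' is causative; it entails the inchoative 'the page tore'.
(c) Not entailed — 'was translating' is progressive on an accomplishment; it does not entail the completed 'translated'.
(d) Entailed — the narrative places the building before the tearing.
(e) Not entailed — Ivy built the piano, not the page; the page belongs to the tearing event.

(b), (d)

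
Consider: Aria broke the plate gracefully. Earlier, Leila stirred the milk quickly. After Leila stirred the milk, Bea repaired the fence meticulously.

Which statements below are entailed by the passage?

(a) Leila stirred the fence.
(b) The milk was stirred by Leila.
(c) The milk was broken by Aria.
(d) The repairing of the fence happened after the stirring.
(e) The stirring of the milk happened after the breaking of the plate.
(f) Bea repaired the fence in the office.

(b), (d)

(a) Not entailed — Leila stirred the milk, not the fence; the fence belongs to the repairing event.
(b) Entailed — dropping 'quickly' leaves a sub-description the original still satisfies.
(c) Not entailed — Aria broke the plate, not the milk; the milk belongs to the stirring event.
(d) Entailed — the narrative places the stirring before the repairing.
(e) Not entailed — the narrative places the stirring before the breaking, not after.
(f) Not entailed — 'in the office' adds information not in the original event.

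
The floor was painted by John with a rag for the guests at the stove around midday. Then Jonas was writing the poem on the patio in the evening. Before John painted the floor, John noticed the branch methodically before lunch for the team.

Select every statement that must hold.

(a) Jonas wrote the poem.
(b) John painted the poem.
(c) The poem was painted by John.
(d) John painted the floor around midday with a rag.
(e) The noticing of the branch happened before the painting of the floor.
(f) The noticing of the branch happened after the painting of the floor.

(d), (e)

(a) Not entailed — 'was writing' is progressive on an accomplishment; it does not entail the completed 'wrote'.
(b) Not entailed — John painted the floor, not the poem; the poem belongs to the writing event.
(c) Not entailed — John painted the floor, not the poem; the poem belongs to the writing event.
(d) Entailed — dropping 'for the guests', 'at the stove' leaves a sub-description the original still satisfies.
(e) Entailed — the narrative places the noticing before the painting.
(f) Not entailed — the narrative places the noticing before the painting, not after.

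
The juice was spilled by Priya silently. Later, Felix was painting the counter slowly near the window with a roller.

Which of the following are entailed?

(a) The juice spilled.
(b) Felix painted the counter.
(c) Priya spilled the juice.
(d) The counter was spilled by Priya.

(a) Entailed — 'Priya spilled the juice' is causative; it entails the inchoative 'the juice spilled'.
(b) Not entailed — 'was painting' is progressive on an accomplishment; it does not entail the completed 'painted'.
(c) Entailed — dropping 'silently' leaves a sub-description the original still satisfies.
(d) Not entailed — Priya spilled the juice, not the counter; the counter belongs to the painting event.

(a), (c)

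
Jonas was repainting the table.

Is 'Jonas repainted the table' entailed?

no

'was repainting' is progressive; for an accomplishment like 'repaint the table', it doesn't entail completion.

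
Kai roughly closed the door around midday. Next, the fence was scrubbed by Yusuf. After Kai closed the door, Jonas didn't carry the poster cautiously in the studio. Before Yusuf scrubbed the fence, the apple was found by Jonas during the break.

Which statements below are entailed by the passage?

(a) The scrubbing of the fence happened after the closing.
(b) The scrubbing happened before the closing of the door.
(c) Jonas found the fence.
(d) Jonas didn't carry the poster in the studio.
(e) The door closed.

(a), (e)

(a) Entailed — the narrative places the closing before the scrubbing.
(b) Not entailed — the narrative places the closing before the scrubbing, not after.
(c) Not entailed — Jonas found the apple, not the fence; the fence belongs to the scrubbing event.
(d) Not entailed — dropping 'cautiously' under negation is not valid — the original leaves open that Jonas carried the poster some other way.
(e) Entailed — 'Kai closed the door' is causative; it entails the inchoative 'the door closed'.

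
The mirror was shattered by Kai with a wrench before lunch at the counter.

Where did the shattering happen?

at the counter

'at the counter' marks the location of the shattering event.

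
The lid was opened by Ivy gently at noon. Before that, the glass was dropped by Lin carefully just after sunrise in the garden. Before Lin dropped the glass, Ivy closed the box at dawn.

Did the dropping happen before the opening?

The narrative orders the dropping before the opening.

yes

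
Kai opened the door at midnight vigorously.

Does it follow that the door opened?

yes

'Kai opened the door' is the causative; it entails the inchoative 'the door opened'.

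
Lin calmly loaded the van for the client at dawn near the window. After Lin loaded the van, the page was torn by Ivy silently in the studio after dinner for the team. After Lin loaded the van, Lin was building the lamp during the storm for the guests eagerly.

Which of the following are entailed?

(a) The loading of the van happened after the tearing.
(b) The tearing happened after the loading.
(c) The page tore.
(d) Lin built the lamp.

(b), (c)

(a) Not entailed — the narrative places the loading before the tearing, not after.
(b) Entailed — the narrative places the loading before the tearing.
(c) Entailed — 'Ivy tore the page' is causative; it entails the inchoative 'the page tore'.
(d) Not entailed — 'was building' is progressive on an accomplishment; it does not entail the completed 'built'.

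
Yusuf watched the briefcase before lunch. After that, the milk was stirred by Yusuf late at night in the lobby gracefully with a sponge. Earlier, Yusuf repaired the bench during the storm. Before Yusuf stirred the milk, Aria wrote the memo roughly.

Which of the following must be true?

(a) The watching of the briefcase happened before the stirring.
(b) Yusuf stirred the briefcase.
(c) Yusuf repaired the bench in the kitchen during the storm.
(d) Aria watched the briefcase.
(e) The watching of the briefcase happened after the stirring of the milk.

(a) Entailed — the narrative places the watching before the stirring.
(b) Not entailed — Yusuf stirred the milk, not the briefcase; the briefcase belongs to the watching event.
(c) Not entailed — 'in the kitchen' adds information not in the original event.
(d) Not entailed — the passage has Yusuf watching the briefcase, not Aria.
(e) Not entailed — the narrative places the watching before the stirring, not after.

(a)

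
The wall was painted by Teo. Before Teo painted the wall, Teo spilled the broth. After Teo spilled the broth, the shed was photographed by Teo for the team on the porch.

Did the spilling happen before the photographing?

The narrative orders the spilling before the photographing.

yes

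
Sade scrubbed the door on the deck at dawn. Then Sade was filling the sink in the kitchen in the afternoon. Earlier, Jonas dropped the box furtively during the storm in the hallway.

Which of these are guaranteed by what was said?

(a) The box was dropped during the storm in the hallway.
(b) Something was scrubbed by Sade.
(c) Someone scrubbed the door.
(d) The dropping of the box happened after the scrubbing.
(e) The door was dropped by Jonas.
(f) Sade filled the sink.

(a) Entailed — the original entails any weakening of itself; this just drops 'furtively' and generalizes the agent.
(b) Entailed — the original entails any weakening of itself; this just drops 'on the deck', 'at dawn' and generalizes the patient.
(c) Entailed — dropping 'on the deck', 'at dawn' and generalizing the agent leaves a sub-description the original still satisfies.
(d) Not entailed — the narrative doesn't order the scrubbing relative to the dropping.
(e) Not entailed — Jonas dropped the box, not the door; the door belongs to the scrubbing event.
(f) Not entailed — 'was filling' is progressive on an accomplishment; it does not entail the completed 'filled'.

(a), (b), (c)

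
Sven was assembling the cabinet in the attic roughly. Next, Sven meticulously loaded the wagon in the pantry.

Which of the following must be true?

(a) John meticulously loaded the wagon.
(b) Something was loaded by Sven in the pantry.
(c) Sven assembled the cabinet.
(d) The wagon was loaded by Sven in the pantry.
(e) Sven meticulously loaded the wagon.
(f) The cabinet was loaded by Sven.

(b), (d), (e)

(a) Not entailed — the passage has Sven loading the wagon, not John.
(b) Entailed — dropping 'meticulously' and generalizing the patient leaves a sub-description the original still satisfies.
(c) Not entailed — 'was assembling' is progressive on an accomplishment; it does not entail the completed 'assembled'.
(d) Entailed — this follows by dropping conjuncts from the loading event's description.
(e) Entailed — this follows by dropping conjuncts from the loading event's description.
(f) Not entailed — Sven loaded the wagon, not the cabinet; the cabinet belongs to the assembling event.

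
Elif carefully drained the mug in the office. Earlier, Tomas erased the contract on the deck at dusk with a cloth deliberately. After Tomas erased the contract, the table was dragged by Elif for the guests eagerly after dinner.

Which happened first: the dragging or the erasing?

The connectives place the erasing before the dragging.

the erasing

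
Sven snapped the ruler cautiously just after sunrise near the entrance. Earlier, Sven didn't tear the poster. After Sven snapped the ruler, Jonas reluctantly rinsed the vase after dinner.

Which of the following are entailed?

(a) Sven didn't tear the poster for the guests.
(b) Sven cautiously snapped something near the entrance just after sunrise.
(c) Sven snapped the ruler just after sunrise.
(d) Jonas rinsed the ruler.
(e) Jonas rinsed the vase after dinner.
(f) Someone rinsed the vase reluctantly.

(a) Entailed — under negation, adding a further restriction is entailed: if no such tearing event occurred, none occurred for the guests either.
(b) Entailed — every conjunct here is already in the original snapping event.
(c) Entailed — the original entails any weakening of itself; this just drops 'near the entrance', 'cautiously'.
(d) Not entailed — Jonas rinsed the vase, not the ruler; the ruler belongs to the snapping event.
(e) Entailed — every conjunct here is already in the original rinsing event.
(f) Entailed — the original entails any weakening of itself; this just drops 'after dinner' and generalizes the agent.

(a), (b), (c), (e), (f)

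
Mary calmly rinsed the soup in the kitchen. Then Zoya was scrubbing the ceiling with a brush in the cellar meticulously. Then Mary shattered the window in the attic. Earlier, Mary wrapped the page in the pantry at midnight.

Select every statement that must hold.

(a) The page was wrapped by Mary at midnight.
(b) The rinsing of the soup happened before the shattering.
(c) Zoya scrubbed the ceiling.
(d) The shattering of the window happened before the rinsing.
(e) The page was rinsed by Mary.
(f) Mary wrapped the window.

(a), (b), (c)

(a) Entailed — every conjunct here is already in the original wrapping event.
(b) Entailed — the narrative places the rinsing before the shattering.
(c) Entailed — 'scrub' is an activity; 'was scrubbing' entails that some scrubbing happened, so 'scrubbed' holds.
(d) Not entailed — the narrative places the rinsing before the shattering, not after.
(e) Not entailed — Mary rinsed the soup, not the page; the page belongs to the wrapping event.
(f) Not entailed — Mary wrapped the page, not the window; the window belongs to the shattering event.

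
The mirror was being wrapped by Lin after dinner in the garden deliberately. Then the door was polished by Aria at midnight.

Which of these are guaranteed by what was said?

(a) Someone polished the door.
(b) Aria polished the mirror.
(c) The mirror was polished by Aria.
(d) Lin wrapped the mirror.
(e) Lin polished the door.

(a)

(a) Entailed — this follows by dropping conjuncts from the polishing event's description.
(b) Not entailed — Aria polished the door, not the mirror; the mirror belongs to the wrapping event.
(c) Not entailed — Aria polished the door, not the mirror; the mirror belongs to the wrapping event.
(d) Not entailed — 'was wrapping' is progressive on an accomplishment; it does not entail the completed 'wrapped'.
(e) Not entailed — the passage has Aria polishing the door, not Lin.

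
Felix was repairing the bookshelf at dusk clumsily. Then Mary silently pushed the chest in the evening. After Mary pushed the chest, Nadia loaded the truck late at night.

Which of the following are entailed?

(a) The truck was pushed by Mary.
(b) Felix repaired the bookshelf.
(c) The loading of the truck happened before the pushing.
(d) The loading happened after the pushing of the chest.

(a) Not entailed — Mary pushed the chest, not the truck; the truck belongs to the loading event.
(b) Not entailed — 'was repairing' is progressive on an accomplishment; it does not entail the completed 'repaired'.
(c) Not entailed — the narrative places the pushing before the loading, not after.
(d) Entailed — the narrative places the pushing before the loading.

(d)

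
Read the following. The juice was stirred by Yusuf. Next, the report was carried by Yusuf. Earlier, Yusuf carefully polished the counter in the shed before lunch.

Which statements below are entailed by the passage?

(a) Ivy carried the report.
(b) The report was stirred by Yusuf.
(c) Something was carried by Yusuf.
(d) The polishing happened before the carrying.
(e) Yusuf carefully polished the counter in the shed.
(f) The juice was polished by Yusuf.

(a) Not entailed — the passage has Yusuf carrying the report, not Ivy.
(b) Not entailed — Yusuf stirred the juice, not the report; the report belongs to the carrying event.
(c) Entailed — this follows by dropping conjuncts from the carrying event's description.
(d) Entailed — the narrative places the polishing before the carrying.
(e) Entailed — every conjunct here is already in the original polishing event.
(f) Not entailed — Yusuf polished the counter, not the juice; the juice belongs to the stirring event.

(c), (d), (e)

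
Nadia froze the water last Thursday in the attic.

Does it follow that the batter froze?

no

Nothing is said about any batter; only the water is affected.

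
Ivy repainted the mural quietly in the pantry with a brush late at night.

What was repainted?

the mural

'the mural' marks the patient of the repainting event.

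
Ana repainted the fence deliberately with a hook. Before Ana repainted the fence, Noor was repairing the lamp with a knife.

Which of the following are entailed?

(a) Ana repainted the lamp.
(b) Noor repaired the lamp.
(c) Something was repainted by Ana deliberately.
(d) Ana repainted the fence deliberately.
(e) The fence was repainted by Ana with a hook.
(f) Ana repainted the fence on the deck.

(c), (d), (e)

(a) Not entailed — Ana repainted the fence, not the lamp; the lamp belongs to the repairing event.
(b) Not entailed — 'was repairing' is progressive on an accomplishment; it does not entail the completed 'repaired'.
(c) Entailed — every conjunct here is already in the original repainting event.
(d) Entailed — the original entails any weakening of itself; this just drops 'with a hook'.
(e) Entailed — the original entails any weakening of itself; this just drops 'deliberately'.
(f) Not entailed — 'on the deck' adds information not in the original event.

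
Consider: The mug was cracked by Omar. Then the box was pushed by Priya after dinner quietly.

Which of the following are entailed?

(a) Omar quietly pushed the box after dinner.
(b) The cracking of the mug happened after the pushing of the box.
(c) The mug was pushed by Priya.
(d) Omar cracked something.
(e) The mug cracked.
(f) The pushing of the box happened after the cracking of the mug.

(a) Not entailed — the passage has Priya pushing the box, not Omar.
(b) Not entailed — the narrative places the cracking before the pushing, not after.
(c) Not entailed — Priya pushed the box, not the mug; the mug belongs to the cracking event.
(d) Entailed — the original entails any weakening of itself; this just generalizes the patient.
(e) Entailed — 'Omar cracked the mug' is causative; it entails the inchoative 'the mug cracked'.
(f) Entailed — the narrative places the cracking before the pushing.

(d), (e), (f)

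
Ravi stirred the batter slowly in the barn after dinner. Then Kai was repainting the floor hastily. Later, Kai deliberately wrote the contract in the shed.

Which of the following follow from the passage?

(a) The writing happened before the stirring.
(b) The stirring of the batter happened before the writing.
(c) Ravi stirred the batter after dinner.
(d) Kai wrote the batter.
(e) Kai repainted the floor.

(a) Not entailed — the narrative places the stirring before the writing, not after.
(b) Entailed — the narrative places the stirring before the writing.
(c) Entailed — dropping 'in the barn', 'slowly' leaves a sub-description the original still satisfies.
(d) Not entailed — Kai wrote the contract, not the batter; the batter belongs to the stirring event.
(e) Not entailed — 'was repainting' is progressive on an accomplishment; it does not entail the completed 'repainted'.

(b), (c)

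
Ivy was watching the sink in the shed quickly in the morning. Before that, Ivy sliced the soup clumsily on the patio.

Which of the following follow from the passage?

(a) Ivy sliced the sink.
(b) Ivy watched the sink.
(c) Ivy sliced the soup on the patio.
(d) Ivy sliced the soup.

(b), (c), (d)

(a) Not entailed — Ivy sliced the soup, not the sink; the sink belongs to the watching event.
(b) Entailed — 'watch' is an activity; 'was watching' entails that some watching happened, so 'watched' holds.
(c) Entailed — the original entails any weakening of itself; this just drops 'clumsily'.
(d) Entailed — this follows by dropping conjuncts from the slicing event's description.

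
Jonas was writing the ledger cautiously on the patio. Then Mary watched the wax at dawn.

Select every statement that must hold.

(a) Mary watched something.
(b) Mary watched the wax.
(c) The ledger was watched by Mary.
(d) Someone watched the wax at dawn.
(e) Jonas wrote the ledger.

(a), (b), (d)

(a) Entailed — the original entails any weakening of itself; this just drops 'at dawn' and generalizes the patient.
(b) Entailed — every conjunct here is already in the original watching event.
(c) Not entailed — Mary watched the wax, not the ledger; the ledger belongs to the writing event.
(d) Entailed — generalizing the agent leaves a sub-description the original still satisfies.
(e) Not entailed — 'was writing' is progressive on an accomplishment; it does not entail the completed 'wrote'.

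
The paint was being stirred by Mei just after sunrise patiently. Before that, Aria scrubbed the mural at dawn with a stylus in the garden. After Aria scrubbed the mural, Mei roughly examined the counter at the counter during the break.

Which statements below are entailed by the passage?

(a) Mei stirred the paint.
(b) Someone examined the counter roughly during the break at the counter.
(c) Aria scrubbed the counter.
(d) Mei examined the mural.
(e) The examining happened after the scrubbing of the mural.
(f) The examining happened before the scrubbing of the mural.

(a) Entailed — 'stir' is an activity; 'was stirring' entails that some stirring happened, so 'stirred' holds.
(b) Entailed — generalizing the agent leaves a sub-description the original still satisfies.
(c) Not entailed — Aria scrubbed the mural, not the counter; the counter belongs to the examining event.
(d) Not entailed — Mei examined the counter, not the mural; the mural belongs to the scrubbing event.
(e) Entailed — the narrative places the scrubbing before the examining.
(f) Not entailed — the narrative places the scrubbing before the examining, not after.

(a), (b), (e)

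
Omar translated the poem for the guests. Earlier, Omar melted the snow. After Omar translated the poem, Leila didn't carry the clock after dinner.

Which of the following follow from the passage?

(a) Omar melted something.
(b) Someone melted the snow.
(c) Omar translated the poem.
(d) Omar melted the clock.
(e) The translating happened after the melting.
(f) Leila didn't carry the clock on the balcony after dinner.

(a), (b), (c), (e), (f)

(a) Entailed — generalizing the patient leaves a sub-description the original still satisfies.
(b) Entailed — the original entails any weakening of itself; this just generalizes the agent.
(c) Entailed — dropping 'for the guests' leaves a sub-description the original still satisfies.
(d) Not entailed — Omar melted the snow, not the clock; the clock belongs to the carrying event.
(e) Entailed — the narrative places the melting before the translating.
(f) Entailed — under negation, adding a further restriction is entailed: if no such carrying event occurred, none occurred on the balcony either.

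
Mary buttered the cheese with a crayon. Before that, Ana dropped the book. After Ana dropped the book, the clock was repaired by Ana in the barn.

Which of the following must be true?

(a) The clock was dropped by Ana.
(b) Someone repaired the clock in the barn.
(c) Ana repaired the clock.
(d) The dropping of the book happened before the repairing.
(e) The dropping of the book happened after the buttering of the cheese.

(b), (c), (d)

(a) Not entailed — Ana dropped the book, not the clock; the clock belongs to the repairing event.
(b) Entailed — every conjunct here is already in the original repairing event.
(c) Entailed — every conjunct here is already in the original repairing event.
(d) Entailed — the narrative places the dropping before the repairing.
(e) Not entailed — the narrative places the dropping before the buttering, not after.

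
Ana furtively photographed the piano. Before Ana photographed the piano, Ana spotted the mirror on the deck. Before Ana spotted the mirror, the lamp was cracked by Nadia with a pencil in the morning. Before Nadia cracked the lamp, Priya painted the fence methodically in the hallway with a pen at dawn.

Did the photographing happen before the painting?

no

The narrative orders the painting before the photographing.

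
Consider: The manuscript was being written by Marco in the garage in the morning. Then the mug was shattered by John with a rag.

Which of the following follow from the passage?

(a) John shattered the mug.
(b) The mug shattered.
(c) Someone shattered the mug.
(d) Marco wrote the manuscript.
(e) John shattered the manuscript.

(a) Entailed — every conjunct here is already in the original shattering event.
(b) Entailed — 'John shattered the mug' is causative; it entails the inchoative 'the mug shattered'.
(c) Entailed — every conjunct here is already in the original shattering event.
(d) Not entailed — 'was writing' is progressive on an accomplishment; it does not entail the completed 'wrote'.
(e) Not entailed — John shattered the mug, not the manuscript; the manuscript belongs to the writing event.

(a), (b), (c)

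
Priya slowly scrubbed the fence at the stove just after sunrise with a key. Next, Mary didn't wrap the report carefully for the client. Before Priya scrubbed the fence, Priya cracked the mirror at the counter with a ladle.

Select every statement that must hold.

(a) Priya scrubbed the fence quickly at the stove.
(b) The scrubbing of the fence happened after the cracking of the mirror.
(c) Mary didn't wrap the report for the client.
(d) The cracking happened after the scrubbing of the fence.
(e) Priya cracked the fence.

(a) Not entailed — 'quickly' adds a manner not in (and inconsistent with) the original.
(b) Entailed — the narrative places the cracking before the scrubbing.
(c) Not entailed — dropping 'carefully' under negation is not valid — the original leaves open that Mary wrapped the report some other way.
(d) Not entailed — the narrative places the cracking before the scrubbing, not after.
(e) Not entailed — Priya cracked the mirror, not the fence; the fence belongs to the scrubbing event.

(b)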